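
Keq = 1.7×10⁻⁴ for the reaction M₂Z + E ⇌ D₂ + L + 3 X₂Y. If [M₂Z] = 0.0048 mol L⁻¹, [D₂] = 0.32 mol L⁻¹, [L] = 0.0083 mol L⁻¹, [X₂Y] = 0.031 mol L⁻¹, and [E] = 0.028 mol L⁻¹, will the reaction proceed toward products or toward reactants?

Q = [D₂]·[L]·[X₂Y]³ / ([M₂Z]·[E]) = (0.32)·(0.0083)·(0.031)³ / ((0.0048)·(0.028)) = 5.9×10⁻⁴
Q = 5.9×10⁻⁴ > Keq = 1.7×10⁻⁴, so the reverse reaction proceeds.

to the left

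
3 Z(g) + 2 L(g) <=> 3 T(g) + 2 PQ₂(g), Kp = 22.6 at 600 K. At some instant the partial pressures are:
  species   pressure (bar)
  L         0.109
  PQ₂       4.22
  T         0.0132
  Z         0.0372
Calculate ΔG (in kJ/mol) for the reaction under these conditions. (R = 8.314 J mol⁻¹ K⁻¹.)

Qp = P(T)³·P(PQ₂)² / (P(Z)³·P(L)²) = (0.0132)³·(4.22)² / ((0.0372)³·(0.109)²) = 67.0
ΔG = RT ln(Qp/Kp) = (8.314 J mol⁻¹ K⁻¹)(600 K) × ln(67.0/22.6)
   = (4.988 kJ/mol)(1.087) = 5.42 kJ/mol
ΔG > 0, so the forward reaction is non-spontaneous (proceeds in reverse).

ΔG = 5.42 kJ/mol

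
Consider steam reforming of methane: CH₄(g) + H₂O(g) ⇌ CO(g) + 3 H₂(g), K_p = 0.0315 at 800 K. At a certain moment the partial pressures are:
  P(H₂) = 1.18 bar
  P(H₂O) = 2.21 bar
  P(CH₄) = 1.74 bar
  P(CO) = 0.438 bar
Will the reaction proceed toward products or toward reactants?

in the reverse direction

Q_p = P(CO)·P(H₂)³ / (P(CH₄)·P(H₂O)) = (0.438)·(1.18)³ / ((1.74)·(2.21)) = 0.187
Q_p = 0.187 > K_p = 0.0315, so the reverse reaction proceeds.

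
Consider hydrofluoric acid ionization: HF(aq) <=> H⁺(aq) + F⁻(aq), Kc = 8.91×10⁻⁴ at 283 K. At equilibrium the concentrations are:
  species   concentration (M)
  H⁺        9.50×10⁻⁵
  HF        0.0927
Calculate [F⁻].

[F⁻] = 0.869 M

At equilibrium, Kc = [H⁺]·[F⁻] / [HF] = 8.91×10⁻⁴.
(9.50×10⁻⁵)·([F⁻]) / (0.0927) = 8.91×10⁻⁴
[F⁻] = 0.869 M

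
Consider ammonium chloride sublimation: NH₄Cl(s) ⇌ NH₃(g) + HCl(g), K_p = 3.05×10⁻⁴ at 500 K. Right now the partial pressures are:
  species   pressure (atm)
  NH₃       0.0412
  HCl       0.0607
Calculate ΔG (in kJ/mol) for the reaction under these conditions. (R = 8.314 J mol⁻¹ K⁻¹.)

(NH₄Cl is a pure solid — omitted from Q_p.)
Q_p = P(NH₃)·P(HCl) = (0.0412)·(0.0607) = 0.00250
ΔG = RT ln(Q_p/K_p) = (8.314 J mol⁻¹ K⁻¹)(500 K) × ln(0.00250/3.05×10⁻⁴)
   = (4.157 kJ/mol)(2.104) = 8.75 kJ/mol
ΔG > 0, so the forward reaction is non-spontaneous (proceeds in reverse).

ΔG = 8.75 kJ/mol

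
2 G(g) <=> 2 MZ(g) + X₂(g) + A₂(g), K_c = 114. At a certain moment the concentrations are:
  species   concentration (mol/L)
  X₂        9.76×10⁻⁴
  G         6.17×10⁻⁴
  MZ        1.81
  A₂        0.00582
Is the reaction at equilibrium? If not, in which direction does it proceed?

in the forward direction

Q_c = [MZ]²·[X₂]·[A₂] / [G]² = (1.81)²·(9.76×10⁻⁴)·(0.00582) / (6.17×10⁻⁴)² = 48.9
Q_c = 48.9 < K_c = 114, so the forward reaction proceeds.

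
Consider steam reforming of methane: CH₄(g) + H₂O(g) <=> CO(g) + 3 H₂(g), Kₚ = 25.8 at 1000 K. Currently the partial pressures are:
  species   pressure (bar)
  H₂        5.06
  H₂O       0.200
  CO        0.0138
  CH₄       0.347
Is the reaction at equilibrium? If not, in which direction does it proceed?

Qₚ = P(CO)·P(H₂)³ / (P(CH₄)·P(H₂O)) = (0.0138)·(5.06)³ / ((0.347)·(0.200)) = 25.8
Qₚ = 25.8 = Kₚ, so the system is already at equilibrium.

at equilibrium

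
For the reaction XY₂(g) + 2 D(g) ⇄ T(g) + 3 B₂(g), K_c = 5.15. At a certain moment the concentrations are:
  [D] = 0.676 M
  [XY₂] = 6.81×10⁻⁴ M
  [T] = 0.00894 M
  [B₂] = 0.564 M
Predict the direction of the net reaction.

no net change (already at equilibrium)

Q_c = [T]·[B₂]³ / ([XY₂]·[D]²) = (0.00894)·(0.564)³ / ((6.81×10⁻⁴)·(0.676)²) = 5.15
Q_c = 5.15 = K_c, so the system is already at equilibrium.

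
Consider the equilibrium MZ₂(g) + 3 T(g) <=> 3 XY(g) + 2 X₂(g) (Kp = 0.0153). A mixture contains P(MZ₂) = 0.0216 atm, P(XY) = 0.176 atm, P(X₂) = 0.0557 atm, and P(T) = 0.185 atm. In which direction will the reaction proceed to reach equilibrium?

Qp = P(XY)³·P(X₂)² / (P(MZ₂)·P(T)³) = (0.176)³·(0.0557)² / ((0.0216)·(0.185)³) = 0.124
Qp = 0.124 > Kp = 0.0153, so the reverse reaction proceeds.

in the reverse direction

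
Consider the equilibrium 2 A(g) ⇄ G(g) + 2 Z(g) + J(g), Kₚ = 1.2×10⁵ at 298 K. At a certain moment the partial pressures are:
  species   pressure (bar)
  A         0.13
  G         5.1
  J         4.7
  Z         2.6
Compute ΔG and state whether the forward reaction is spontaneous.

ΔG = -6.26 kJ/mol; the forward reaction is spontaneous

Qₚ = P(G)·P(Z)²·P(J) / P(A)² = (5.1)·(2.6)²·(4.7) / (0.13)² = 9590
ΔG = RT ln(Qₚ/Kₚ) = (8.314 J mol⁻¹ K⁻¹)(298 K) × ln(9590/1.2×10⁵)
   = (2.478 kJ/mol)(-2.527) = -6.26 kJ/mol
ΔG < 0, so the forward reaction is spontaneous (proceeds forward).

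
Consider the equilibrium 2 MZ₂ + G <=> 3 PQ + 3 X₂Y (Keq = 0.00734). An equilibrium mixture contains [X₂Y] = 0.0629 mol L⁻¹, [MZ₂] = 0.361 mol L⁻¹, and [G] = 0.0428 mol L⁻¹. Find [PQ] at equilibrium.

[PQ] = 0.548 mol L⁻¹

At equilibrium, Keq = [PQ]³·[X₂Y]³ / ([MZ₂]²·[G]) = 0.00734.
([PQ])³·(0.0629)³ / ((0.361)²·(0.0428)) = 0.00734
[PQ]³ = 0.165 ⇒ [PQ] = 0.548 mol L⁻¹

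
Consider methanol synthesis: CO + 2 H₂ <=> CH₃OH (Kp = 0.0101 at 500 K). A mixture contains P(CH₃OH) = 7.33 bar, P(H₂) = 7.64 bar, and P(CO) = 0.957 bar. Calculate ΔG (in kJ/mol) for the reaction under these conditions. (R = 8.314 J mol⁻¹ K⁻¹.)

Qp = P(CH₃OH) / (P(CO)·P(H₂)²) = (7.33) / ((0.957)·(7.64)²) = 0.131
ΔG = RT ln(Qp/Kp) = (8.314 J mol⁻¹ K⁻¹)(500 K) × ln(0.131/0.0101)
   = (4.157 kJ/mol)(2.563) = 10.7 kJ/mol
ΔG > 0, so the forward reaction is non-spontaneous (proceeds in reverse).

ΔG = 10.7 kJ/mol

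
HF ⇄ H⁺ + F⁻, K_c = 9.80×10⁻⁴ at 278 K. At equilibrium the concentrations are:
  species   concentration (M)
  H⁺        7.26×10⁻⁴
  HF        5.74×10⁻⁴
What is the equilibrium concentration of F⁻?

At equilibrium, K_c = [H⁺]·[F⁻] / [HF] = 9.80×10⁻⁴.
(7.26×10⁻⁴)·([F⁻]) / (5.74×10⁻⁴) = 9.80×10⁻⁴
[F⁻] = 7.75×10⁻⁴ M

[F⁻] = 7.75×10⁻⁴ M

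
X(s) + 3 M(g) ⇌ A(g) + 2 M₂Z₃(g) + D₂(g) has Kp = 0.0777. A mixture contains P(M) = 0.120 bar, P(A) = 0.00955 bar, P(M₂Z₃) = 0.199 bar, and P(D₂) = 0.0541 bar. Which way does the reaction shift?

toward products

(X is a pure solid — omitted from Qp.)
Qp = P(A)·P(M₂Z₃)²·P(D₂) / P(M)³ = (0.00955)·(0.199)²·(0.0541) / (0.120)³ = 0.0118
Qp = 0.0118 < Kp = 0.0777, so the forward reaction proceeds.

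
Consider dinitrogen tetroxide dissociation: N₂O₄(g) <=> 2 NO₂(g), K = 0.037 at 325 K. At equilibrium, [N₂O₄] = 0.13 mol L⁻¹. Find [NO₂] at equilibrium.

[NO₂] = 0.069 mol L⁻¹

At equilibrium, K = [NO₂]² / [N₂O₄] = 0.037.
([NO₂])² / (0.13) = 0.037
[NO₂]² = 0.00481 ⇒ [NO₂] = 0.069 mol L⁻¹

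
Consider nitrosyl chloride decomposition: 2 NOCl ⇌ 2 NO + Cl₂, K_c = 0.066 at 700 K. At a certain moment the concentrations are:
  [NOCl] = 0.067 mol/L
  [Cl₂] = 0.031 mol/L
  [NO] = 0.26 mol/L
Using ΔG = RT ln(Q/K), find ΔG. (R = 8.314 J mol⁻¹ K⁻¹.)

Q_c = [NO]²·[Cl₂] / [NOCl]² = (0.26)²·(0.031) / (0.067)² = 0.467
ΔG = RT ln(Q_c/K_c) = (8.314 J mol⁻¹ K⁻¹)(700 K) × ln(0.467/0.066)
   = (5.820 kJ/mol)(1.957) = 11.4 kJ/mol
ΔG > 0, so the forward reaction is non-spontaneous (proceeds in reverse).

ΔG = 11.4 kJ/mol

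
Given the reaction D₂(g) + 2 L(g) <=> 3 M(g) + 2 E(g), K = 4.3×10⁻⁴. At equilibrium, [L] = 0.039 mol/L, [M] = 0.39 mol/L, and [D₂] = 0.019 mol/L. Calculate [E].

At equilibrium, K = [M]³·[E]² / ([D₂]·[L]²) = 4.3×10⁻⁴.
(0.39)³·([E])² / ((0.019)·(0.039)²) = 4.3×10⁻⁴
[E]² = 2.09×10⁻⁷ ⇒ [E] = 4.6×10⁻⁴ mol/L

[E] = 4.6×10⁻⁴ mol/L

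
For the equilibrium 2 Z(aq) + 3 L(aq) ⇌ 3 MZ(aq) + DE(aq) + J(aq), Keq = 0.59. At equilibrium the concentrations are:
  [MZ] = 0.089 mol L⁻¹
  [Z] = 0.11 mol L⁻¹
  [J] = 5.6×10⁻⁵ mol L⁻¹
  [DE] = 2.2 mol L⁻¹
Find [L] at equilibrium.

At equilibrium, Keq = [MZ]³·[DE]·[J] / ([Z]²·[L]³) = 0.59.
(0.089)³·(2.2)·(5.6×10⁻⁵) / ((0.11)²·([L])³) = 0.59
[L]³ = 1.22×10⁻⁵ ⇒ [L] = 0.023 mol L⁻¹

[L] = 0.023 mol L⁻¹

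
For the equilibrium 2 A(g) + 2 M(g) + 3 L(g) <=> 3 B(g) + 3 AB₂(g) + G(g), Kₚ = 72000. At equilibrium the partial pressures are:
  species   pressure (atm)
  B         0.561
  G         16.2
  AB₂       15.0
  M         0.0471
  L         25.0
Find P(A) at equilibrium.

At equilibrium, Kₚ = P(B)³·P(AB₂)³·P(G) / (P(A)²·P(M)²·P(L)³) = 72000.
(0.561)³·(15.0)³·(16.2) / ((P(A))²·(0.0471)²·(25.0)³) = 72000
P(A)² = 0.00387 ⇒ P(A) = 0.0622 atm

P(A) = 0.0622 atm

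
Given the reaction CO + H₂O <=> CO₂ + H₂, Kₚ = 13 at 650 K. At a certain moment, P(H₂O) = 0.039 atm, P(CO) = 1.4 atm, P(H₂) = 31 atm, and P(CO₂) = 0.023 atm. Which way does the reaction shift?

at equilibrium

Qₚ = P(CO₂)·P(H₂) / (P(CO)·P(H₂O)) = (0.023)·(31) / ((1.4)·(0.039)) = 13
Qₚ = 13 = Kₚ, so the system is already at equilibrium.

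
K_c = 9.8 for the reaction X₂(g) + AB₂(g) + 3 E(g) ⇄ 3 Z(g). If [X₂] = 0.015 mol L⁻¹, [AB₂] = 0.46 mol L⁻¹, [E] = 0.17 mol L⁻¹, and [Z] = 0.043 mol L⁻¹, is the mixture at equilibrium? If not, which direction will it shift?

Q_c = [Z]³ / ([X₂]·[AB₂]·[E]³) = (0.043)³ / ((0.015)·(0.46)·(0.17)³) = 2.3
Q_c = 2.3 < K_c = 9.8: net forward reaction.

no; Q < K, reaction proceeds forward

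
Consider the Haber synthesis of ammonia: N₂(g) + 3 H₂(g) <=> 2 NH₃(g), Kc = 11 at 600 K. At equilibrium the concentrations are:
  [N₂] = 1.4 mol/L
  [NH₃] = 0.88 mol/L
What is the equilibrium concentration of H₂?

[H₂] = 0.37 mol/L

At equilibrium, Kc = [NH₃]² / ([N₂]·[H₂]³) = 11.
(0.88)² / ((1.4)·([H₂])³) = 11
[H₂]³ = 0.0503 ⇒ [H₂] = 0.37 mol/L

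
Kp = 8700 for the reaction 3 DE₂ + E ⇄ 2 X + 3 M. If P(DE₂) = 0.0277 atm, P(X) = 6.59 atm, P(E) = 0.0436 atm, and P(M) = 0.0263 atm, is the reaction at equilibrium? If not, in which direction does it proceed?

to the right

Qp = P(X)²·P(M)³ / (P(DE₂)³·P(E)) = (6.59)²·(0.0263)³ / ((0.0277)³·(0.0436)) = 853
Qp = 853 < Kp = 8700, so the forward reaction proceeds.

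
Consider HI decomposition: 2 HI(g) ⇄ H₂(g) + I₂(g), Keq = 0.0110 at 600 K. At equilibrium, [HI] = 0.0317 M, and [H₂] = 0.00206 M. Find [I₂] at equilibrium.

At equilibrium, Keq = [H₂]·[I₂] / [HI]² = 0.0110.
(0.00206)·([I₂]) / (0.0317)² = 0.0110
[I₂] = 0.00537 M

[I₂] = 0.00537 M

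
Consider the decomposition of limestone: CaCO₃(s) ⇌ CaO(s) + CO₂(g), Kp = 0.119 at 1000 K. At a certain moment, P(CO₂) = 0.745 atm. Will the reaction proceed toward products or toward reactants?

(CaCO₃, CaO are pure solids — omitted from Qp.)
Qp = P(CO₂) = 0.745
Qp = 0.745 > Kp = 0.119, so the reverse reaction proceeds.

in the reverse direction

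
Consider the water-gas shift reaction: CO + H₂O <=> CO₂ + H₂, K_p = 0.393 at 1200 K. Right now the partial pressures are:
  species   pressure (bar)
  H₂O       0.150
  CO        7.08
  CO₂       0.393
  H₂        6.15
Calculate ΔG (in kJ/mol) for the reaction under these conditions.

ΔG = 17.5 kJ/mol

Q_p = P(CO₂)·P(H₂) / (P(CO)·P(H₂O)) = (0.393)·(6.15) / ((7.08)·(0.150)) = 2.28
ΔG = RT ln(Q_p/K_p) = (8.314 J mol⁻¹ K⁻¹)(1200 K) × ln(2.28/0.393)
   = (9.977 kJ/mol)(1.758) = 17.5 kJ/mol
ΔG > 0, so the forward reaction is non-spontaneous (proceeds in reverse).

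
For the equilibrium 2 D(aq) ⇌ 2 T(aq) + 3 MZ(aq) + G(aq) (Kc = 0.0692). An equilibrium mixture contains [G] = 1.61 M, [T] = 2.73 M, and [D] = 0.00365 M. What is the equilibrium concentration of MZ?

At equilibrium, Kc = [T]²·[MZ]³·[G] / [D]² = 0.0692.
(2.73)²·([MZ])³·(1.61) / (0.00365)² = 0.0692
[MZ]³ = 7.68×10⁻⁸ ⇒ [MZ] = 0.00425 M

[MZ] = 0.00425 M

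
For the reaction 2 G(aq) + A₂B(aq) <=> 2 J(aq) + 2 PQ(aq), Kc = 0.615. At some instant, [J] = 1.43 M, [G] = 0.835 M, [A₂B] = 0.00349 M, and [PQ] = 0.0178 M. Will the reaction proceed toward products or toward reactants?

toward products

Qc = [J]²·[PQ]² / ([G]²·[A₂B]) = (1.43)²·(0.0178)² / ((0.835)²·(0.00349)) = 0.266
Qc = 0.266 < Kc = 0.615, so the forward reaction proceeds.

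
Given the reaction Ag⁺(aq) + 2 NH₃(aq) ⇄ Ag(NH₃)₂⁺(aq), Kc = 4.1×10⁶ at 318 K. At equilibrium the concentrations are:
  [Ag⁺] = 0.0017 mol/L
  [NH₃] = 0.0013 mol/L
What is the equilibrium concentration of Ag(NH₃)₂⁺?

[Ag(NH₃)₂⁺] = 0.012 mol/L

At equilibrium, Kc = [Ag(NH₃)₂⁺] / ([Ag⁺]·[NH₃]²) = 4.1×10⁶.
([Ag(NH₃)₂⁺]) / ((0.0017)·(0.0013)²) = 4.1×10⁶
[Ag(NH₃)₂⁺] = 0.0118 = 0.012 mol/L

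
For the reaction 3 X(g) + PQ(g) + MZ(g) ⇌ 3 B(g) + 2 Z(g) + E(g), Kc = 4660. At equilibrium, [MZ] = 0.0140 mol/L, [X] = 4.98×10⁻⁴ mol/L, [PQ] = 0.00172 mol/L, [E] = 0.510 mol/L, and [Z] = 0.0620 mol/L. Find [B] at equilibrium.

[B] = 0.00192 mol/L

At equilibrium, Kc = [B]³·[Z]²·[E] / ([X]³·[PQ]·[MZ]) = 4660.
([B])³·(0.0620)²·(0.510) / ((4.98×10⁻⁴)³·(0.00172)·(0.0140)) = 4660
[B]³ = 7.07×10⁻⁹ ⇒ [B] = 0.00192 mol/L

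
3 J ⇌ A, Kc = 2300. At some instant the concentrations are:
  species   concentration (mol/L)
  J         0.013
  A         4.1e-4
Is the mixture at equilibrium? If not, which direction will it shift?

Qc = [A] / [J]³ = (4.1e-4) / (0.013)³ = 190
Qc = 190 < Kc = 2300: net forward reaction.

no; Q < K, reaction proceeds forward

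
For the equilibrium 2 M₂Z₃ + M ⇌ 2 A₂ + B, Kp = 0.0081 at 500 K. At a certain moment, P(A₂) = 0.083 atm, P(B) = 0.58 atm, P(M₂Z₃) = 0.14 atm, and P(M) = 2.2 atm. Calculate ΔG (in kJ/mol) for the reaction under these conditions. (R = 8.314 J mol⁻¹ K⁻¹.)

ΔG = 10.1 kJ/mol

Qp = P(A₂)²·P(B) / (P(M₂Z₃)²·P(M)) = (0.083)²·(0.58) / ((0.14)²·(2.2)) = 0.0927
ΔG = RT ln(Qp/Kp) = (8.314 J mol⁻¹ K⁻¹)(500 K) × ln(0.0927/0.0081)
   = (4.157 kJ/mol)(2.438) = 10.1 kJ/mol
ΔG > 0, so the forward reaction is non-spontaneous (proceeds in reverse).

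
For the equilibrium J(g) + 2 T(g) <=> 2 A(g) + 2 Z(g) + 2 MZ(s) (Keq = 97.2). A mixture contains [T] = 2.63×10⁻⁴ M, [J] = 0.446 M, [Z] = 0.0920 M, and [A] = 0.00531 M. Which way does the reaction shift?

(MZ is a pure solid — omitted from Q.)
Q = [A]²·[Z]² / ([J]·[T]²) = (0.00531)²·(0.0920)² / ((0.446)·(2.63×10⁻⁴)²) = 7.74
Q = 7.74 < Keq = 97.2, so the forward reaction proceeds.

to the right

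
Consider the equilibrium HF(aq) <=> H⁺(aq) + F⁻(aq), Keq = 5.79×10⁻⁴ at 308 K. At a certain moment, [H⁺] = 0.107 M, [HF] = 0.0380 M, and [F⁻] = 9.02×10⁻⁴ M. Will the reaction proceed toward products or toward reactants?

Q = [H⁺]·[F⁻] / [HF] = (0.107)·(9.02×10⁻⁴) / (0.0380) = 0.00254
Q = 0.00254 > Keq = 5.79×10⁻⁴, so the reverse reaction proceeds.

to the left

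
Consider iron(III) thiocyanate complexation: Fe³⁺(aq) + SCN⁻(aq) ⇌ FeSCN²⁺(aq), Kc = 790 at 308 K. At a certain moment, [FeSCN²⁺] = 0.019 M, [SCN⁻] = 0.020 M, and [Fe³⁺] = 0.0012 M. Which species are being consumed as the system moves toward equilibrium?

Qc = [FeSCN²⁺] / ([Fe³⁺]·[SCN⁻]) = (0.019) / ((0.0012)·(0.020)) = 790
Qc = 790 = Kc; the system is at equilibrium.

none (at equilibrium)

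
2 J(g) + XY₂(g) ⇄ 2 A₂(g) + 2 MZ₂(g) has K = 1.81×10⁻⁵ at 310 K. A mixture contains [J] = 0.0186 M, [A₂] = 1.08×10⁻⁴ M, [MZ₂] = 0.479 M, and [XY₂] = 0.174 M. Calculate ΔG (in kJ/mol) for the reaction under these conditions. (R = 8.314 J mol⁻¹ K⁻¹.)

Q = [A₂]²·[MZ₂]² / ([J]²·[XY₂]) = (1.08×10⁻⁴)²·(0.479)² / ((0.0186)²·(0.174)) = 4.45×10⁻⁵
ΔG = RT ln(Q/K) = (8.314 J mol⁻¹ K⁻¹)(310 K) × ln(4.45×10⁻⁵/1.81×10⁻⁵)
   = (2.577 kJ/mol)(0.8996) = 2.32 kJ/mol
ΔG > 0, so the forward reaction is non-spontaneous (proceeds in reverse).

ΔG = 2.32 kJ/mol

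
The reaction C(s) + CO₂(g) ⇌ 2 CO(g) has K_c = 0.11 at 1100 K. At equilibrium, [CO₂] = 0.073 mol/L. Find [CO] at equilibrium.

[CO] = 0.090 mol/L

(C is a pure solid — omitted from K_c.)
At equilibrium, K_c = [CO]² / [CO₂] = 0.11.
([CO])² / (0.073) = 0.11
[CO]² = 0.00803 ⇒ [CO] = 0.090 mol/L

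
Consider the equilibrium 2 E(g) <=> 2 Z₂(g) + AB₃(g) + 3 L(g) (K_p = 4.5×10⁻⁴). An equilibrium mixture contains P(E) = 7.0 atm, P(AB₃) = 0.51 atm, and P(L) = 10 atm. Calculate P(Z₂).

At equilibrium, K_p = P(Z₂)²·P(AB₃)·P(L)³ / P(E)² = 4.5×10⁻⁴.
(P(Z₂))²·(0.51)·(10)³ / (7.0)² = 4.5×10⁻⁴
P(Z₂)² = 4.32×10⁻⁵ ⇒ P(Z₂) = 0.0066 atm

P(Z₂) = 0.0066 atm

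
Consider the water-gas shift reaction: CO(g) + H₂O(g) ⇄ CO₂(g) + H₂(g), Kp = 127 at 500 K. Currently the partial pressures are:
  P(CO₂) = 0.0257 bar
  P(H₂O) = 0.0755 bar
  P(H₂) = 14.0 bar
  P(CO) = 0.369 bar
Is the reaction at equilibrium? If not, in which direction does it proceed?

forward (toward products)

Qp = P(CO₂)·P(H₂) / (P(CO)·P(H₂O)) = (0.0257)·(14.0) / ((0.369)·(0.0755)) = 12.9
Qp = 12.9 < Kp = 127, so the forward reaction proceeds.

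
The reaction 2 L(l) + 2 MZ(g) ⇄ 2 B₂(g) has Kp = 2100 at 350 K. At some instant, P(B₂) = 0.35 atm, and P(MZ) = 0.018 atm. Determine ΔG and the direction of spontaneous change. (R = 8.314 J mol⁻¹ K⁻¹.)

ΔG = -4.99 kJ/mol; the forward reaction is spontaneous

(L is a pure liquid — omitted from Qp.)
Qp = P(B₂)² / P(MZ)² = (0.35)² / (0.018)² = 378
ΔG = RT ln(Qp/Kp) = (8.314 J mol⁻¹ K⁻¹)(350 K) × ln(378/2100)
   = (2.910 kJ/mol)(-1.715) = -4.99 kJ/mol
ΔG < 0, so the forward reaction is spontaneous (proceeds forward).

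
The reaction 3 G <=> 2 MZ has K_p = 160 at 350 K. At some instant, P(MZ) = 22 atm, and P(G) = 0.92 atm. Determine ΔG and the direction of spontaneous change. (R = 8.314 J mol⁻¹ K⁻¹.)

ΔG = 3.95 kJ/mol; the forward reaction is non-spontaneous

Q_p = P(MZ)² / P(G)³ = (22)² / (0.92)³ = 622
ΔG = RT ln(Q_p/K_p) = (8.314 J mol⁻¹ K⁻¹)(350 K) × ln(622/160)
   = (2.910 kJ/mol)(1.358) = 3.95 kJ/mol
ΔG > 0, so the forward reaction is non-spontaneous (proceeds in reverse).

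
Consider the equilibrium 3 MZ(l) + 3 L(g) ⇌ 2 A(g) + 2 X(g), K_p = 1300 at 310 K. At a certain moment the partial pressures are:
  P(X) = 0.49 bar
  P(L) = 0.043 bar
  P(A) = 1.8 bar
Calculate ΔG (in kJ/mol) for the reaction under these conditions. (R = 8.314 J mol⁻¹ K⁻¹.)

ΔG = 5.20 kJ/mol

(MZ is a pure liquid — omitted from Q_p.)
Q_p = P(A)²·P(X)² / P(L)³ = (1.8)²·(0.49)² / (0.043)³ = 9780
ΔG = RT ln(Q_p/K_p) = (8.314 J mol⁻¹ K⁻¹)(310 K) × ln(9780/1300)
   = (2.577 kJ/mol)(2.018) = 5.20 kJ/mol
ΔG > 0, so the forward reaction is non-spontaneous (proceeds in reverse).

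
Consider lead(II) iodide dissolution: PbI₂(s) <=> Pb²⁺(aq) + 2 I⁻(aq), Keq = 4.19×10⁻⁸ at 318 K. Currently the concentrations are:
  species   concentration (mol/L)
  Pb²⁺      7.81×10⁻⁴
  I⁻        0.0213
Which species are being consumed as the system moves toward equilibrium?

Pb²⁺, I⁻ (products)

(PbI₂ is a pure solid — omitted from Q.)
Q = [Pb²⁺]·[I⁻]² = (7.81×10⁻⁴)·(0.0213)² = 3.54×10⁻⁷
Q = 3.54×10⁻⁷ > Keq = 4.19×10⁻⁸: net reverse reaction.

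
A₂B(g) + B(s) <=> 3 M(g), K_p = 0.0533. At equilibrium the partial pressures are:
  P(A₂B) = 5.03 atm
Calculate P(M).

P(M) = 0.645 atm

(B is a pure solid — omitted from K_p.)
At equilibrium, K_p = P(M)³ / P(A₂B) = 0.0533.
(P(M))³ / (5.03) = 0.0533
P(M)³ = 0.268 ⇒ P(M) = 0.645 atm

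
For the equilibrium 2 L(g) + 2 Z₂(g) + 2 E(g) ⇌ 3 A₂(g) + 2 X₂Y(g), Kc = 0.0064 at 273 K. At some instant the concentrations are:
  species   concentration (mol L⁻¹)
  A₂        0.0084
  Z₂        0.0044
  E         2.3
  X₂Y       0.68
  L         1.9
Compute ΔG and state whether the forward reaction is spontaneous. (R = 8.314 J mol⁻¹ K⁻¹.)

Qc = [A₂]³·[X₂Y]² / ([L]²·[Z₂]²·[E]²) = (0.0084)³·(0.68)² / ((1.9)²·(0.0044)²·(2.3)²) = 7.41e-4
ΔG = RT ln(Qc/Kc) = (8.314 J mol⁻¹ K⁻¹)(273 K) × ln(7.41e-4/0.0064)
   = (2.270 kJ/mol)(-2.156) = -4.89 kJ/mol
ΔG < 0, so the forward reaction is spontaneous (proceeds forward).

ΔG = -4.89 kJ/mol; the forward reaction is spontaneous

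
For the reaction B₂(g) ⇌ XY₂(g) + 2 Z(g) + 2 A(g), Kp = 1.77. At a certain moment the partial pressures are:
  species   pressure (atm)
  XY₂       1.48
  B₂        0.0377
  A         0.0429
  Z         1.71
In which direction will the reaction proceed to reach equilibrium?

to the right

Qp = P(XY₂)·P(Z)²·P(A)² / P(B₂) = (1.48)·(1.71)²·(0.0429)² / (0.0377) = 0.211
Qp = 0.211 < Kp = 1.77, so the forward reaction proceeds.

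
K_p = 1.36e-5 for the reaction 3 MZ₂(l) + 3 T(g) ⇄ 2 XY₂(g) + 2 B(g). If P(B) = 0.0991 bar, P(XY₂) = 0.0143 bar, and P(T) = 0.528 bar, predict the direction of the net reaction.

neither direction; the system is at equilibrium

(MZ₂ is a pure liquid — omitted from Q_p.)
Q_p = P(XY₂)²·P(B)² / P(T)³ = (0.0143)²·(0.0991)² / (0.528)³ = 1.36e-5
Q_p = 1.36e-5 = K_p, so the system is already at equilibrium.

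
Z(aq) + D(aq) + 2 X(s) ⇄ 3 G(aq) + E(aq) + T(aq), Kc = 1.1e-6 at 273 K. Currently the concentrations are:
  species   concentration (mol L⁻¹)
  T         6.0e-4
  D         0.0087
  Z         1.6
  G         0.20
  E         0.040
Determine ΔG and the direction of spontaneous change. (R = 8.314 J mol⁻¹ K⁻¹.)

ΔG = 5.74 kJ/mol; the forward reaction is non-spontaneous

(X is a pure solid — omitted from Qc.)
Qc = [G]³·[E]·[T] / ([Z]·[D]) = (0.20)³·(0.040)·(6.0e-4) / ((1.6)·(0.0087)) = 1.38e-5
ΔG = RT ln(Qc/Kc) = (8.314 J mol⁻¹ K⁻¹)(273 K) × ln(1.38e-5/1.1e-6)
   = (2.270 kJ/mol)(2.529) = 5.74 kJ/mol
ΔG > 0, so the forward reaction is non-spontaneous (proceeds in reverse).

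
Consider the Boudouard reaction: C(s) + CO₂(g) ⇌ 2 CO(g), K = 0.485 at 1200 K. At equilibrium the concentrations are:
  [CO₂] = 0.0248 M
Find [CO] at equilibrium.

(C is a pure solid — omitted from K.)
At equilibrium, K = [CO]² / [CO₂] = 0.485.
([CO])² / (0.0248) = 0.485
[CO]² = 0.0120 ⇒ [CO] = 0.110 M

[CO] = 0.110 M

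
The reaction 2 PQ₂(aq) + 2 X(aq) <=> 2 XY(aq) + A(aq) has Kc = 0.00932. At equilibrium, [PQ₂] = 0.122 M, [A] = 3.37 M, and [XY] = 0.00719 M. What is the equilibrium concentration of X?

At equilibrium, Kc = [XY]²·[A] / ([PQ₂]²·[X]²) = 0.00932.
(0.00719)²·(3.37) / ((0.122)²·([X])²) = 0.00932
[X]² = 1.26 ⇒ [X] = 1.12 M

[X] = 1.12 M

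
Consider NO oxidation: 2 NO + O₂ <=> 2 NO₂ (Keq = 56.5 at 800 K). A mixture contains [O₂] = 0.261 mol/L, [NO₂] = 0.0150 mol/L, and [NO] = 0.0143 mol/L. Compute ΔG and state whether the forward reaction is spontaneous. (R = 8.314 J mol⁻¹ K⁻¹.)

ΔG = -17.3 kJ/mol; the forward reaction is spontaneous

Q = [NO₂]² / ([NO]²·[O₂]) = (0.0150)² / ((0.0143)²·(0.261)) = 4.22
ΔG = RT ln(Q/Keq) = (8.314 J mol⁻¹ K⁻¹)(800 K) × ln(4.22/56.5)
   = (6.651 kJ/mol)(-2.594) = -17.3 kJ/mol
ΔG < 0, so the forward reaction is spontaneous (proceeds forward).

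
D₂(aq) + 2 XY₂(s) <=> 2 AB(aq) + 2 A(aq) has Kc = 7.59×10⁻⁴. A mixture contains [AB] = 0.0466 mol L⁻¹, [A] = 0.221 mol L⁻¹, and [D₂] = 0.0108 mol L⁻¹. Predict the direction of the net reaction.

reverse (toward reactants)

(XY₂ is a pure solid — omitted from Qc.)
Qc = [AB]²·[A]² / [D₂] = (0.0466)²·(0.221)² / (0.0108) = 0.00982
Qc = 0.00982 > Kc = 7.59×10⁻⁴, so the reverse reaction proceeds.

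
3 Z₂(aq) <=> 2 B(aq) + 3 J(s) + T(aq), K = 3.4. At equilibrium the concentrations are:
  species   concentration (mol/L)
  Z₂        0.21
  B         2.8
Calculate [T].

(J is a pure solid — omitted from K.)
At equilibrium, K = [B]²·[T] / [Z₂]³ = 3.4.
(2.8)²·([T]) / (0.21)³ = 3.4
[T] = 0.00402 = 0.0040 mol/L

[T] = 0.0040 mol/L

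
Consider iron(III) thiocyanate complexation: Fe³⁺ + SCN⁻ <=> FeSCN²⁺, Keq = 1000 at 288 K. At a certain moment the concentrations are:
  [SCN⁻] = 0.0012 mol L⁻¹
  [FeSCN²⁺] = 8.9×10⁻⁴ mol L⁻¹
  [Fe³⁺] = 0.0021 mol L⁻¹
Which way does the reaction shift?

in the forward direction

Q = [FeSCN²⁺] / ([Fe³⁺]·[SCN⁻]) = (8.9×10⁻⁴) / ((0.0021)·(0.0012)) = 350
Q = 350 < Keq = 1000, so the forward reaction proceeds.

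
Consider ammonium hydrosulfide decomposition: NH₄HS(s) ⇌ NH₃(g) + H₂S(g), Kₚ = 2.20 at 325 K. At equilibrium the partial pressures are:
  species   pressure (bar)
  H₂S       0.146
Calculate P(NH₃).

P(NH₃) = 15.1 bar

(NH₄HS is a pure solid — omitted from Kₚ.)
At equilibrium, Kₚ = P(NH₃)·P(H₂S) = 2.20.
(P(NH₃))·(0.146) = 2.20
P(NH₃) = 15.1 bar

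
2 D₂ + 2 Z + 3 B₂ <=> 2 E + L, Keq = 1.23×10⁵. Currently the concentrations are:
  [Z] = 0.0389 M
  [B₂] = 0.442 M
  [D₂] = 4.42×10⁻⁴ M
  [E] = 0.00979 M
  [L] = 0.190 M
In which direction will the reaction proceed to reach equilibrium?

toward reactants

Q = [E]²·[L] / ([D₂]²·[Z]²·[B₂]³) = (0.00979)²·(0.190) / ((4.42×10⁻⁴)²·(0.0389)²·(0.442)³) = 7.13×10⁵
Q = 7.13×10⁵ > Keq = 1.23×10⁵, so the reverse reaction proceeds.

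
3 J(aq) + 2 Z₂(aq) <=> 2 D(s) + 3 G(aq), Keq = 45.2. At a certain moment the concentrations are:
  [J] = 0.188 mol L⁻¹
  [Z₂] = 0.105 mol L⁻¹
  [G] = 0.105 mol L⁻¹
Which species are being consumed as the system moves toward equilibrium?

(D is a pure solid — omitted from Q.)
Q = [G]³ / ([J]³·[Z₂]²) = (0.105)³ / ((0.188)³·(0.105)²) = 15.8
Q = 15.8 < Keq = 45.2: net forward reaction.

J, Z₂ (reactants)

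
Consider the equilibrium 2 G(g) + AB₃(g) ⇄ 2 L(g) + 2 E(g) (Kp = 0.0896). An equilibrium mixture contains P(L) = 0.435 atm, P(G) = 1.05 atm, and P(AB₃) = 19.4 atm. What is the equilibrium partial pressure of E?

At equilibrium, Kp = P(L)²·P(E)² / (P(G)²·P(AB₃)) = 0.0896.
(0.435)²·(P(E))² / ((1.05)²·(19.4)) = 0.0896
P(E)² = 10.1 ⇒ P(E) = 3.18 atm

P(E) = 3.18 atm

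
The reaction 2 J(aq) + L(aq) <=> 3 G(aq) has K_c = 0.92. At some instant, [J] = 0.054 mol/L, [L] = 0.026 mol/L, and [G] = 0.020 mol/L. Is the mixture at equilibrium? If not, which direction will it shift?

no; Q < K, reaction proceeds forward

Q_c = [G]³ / ([J]²·[L]) = (0.020)³ / ((0.054)²·(0.026)) = 0.11
Q_c = 0.11 < K_c = 0.92: net forward reaction.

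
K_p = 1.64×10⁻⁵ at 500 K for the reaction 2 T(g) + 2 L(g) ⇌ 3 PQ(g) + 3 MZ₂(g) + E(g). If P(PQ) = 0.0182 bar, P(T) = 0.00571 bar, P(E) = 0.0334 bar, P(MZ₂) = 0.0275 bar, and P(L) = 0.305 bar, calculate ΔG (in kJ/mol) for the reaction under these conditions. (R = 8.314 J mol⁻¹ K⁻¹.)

Q_p = P(PQ)³·P(MZ₂)³·P(E) / (P(T)²·P(L)²) = (0.0182)³·(0.0275)³·(0.0334) / ((0.00571)²·(0.305)²) = 1.38×10⁻⁶
ΔG = RT ln(Q_p/K_p) = (8.314 J mol⁻¹ K⁻¹)(500 K) × ln(1.38×10⁻⁶/1.64×10⁻⁵)
   = (4.157 kJ/mol)(-2.475) = -10.3 kJ/mol
ΔG < 0, so the forward reaction is spontaneous (proceeds forward).

ΔG = -10.3 kJ/mol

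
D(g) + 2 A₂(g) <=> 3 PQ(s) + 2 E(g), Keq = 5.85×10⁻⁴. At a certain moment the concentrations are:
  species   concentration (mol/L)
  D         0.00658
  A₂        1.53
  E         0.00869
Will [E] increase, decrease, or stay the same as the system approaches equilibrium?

(PQ is a pure solid — omitted from Q.)
Q = [E]² / ([D]·[A₂]²) = (0.00869)² / ((0.00658)·(1.53)²) = 0.00490
Q = 0.00490 > Keq = 5.85×10⁻⁴: net reverse reaction.
E is a product, so it decreases.

decrease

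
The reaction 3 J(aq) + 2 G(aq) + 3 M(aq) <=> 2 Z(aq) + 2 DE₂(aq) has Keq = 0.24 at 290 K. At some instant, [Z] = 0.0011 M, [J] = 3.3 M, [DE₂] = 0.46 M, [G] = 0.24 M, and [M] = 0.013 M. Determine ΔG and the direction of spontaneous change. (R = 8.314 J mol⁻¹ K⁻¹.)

ΔG = -3.50 kJ/mol; the forward reaction is spontaneous

Q = [Z]²·[DE₂]² / ([J]³·[G]²·[M]³) = (0.0011)²·(0.46)² / ((3.3)³·(0.24)²·(0.013)³) = 0.0563
ΔG = RT ln(Q/Keq) = (8.314 J mol⁻¹ K⁻¹)(290 K) × ln(0.0563/0.24)
   = (2.411 kJ/mol)(-1.450) = -3.50 kJ/mol
ΔG < 0, so the forward reaction is spontaneous (proceeds forward).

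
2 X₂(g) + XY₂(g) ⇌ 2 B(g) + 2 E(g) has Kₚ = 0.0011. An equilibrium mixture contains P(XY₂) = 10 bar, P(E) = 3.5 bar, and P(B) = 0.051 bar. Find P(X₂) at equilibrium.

P(X₂) = 1.7 bar

At equilibrium, Kₚ = P(B)²·P(E)² / (P(X₂)²·P(XY₂)) = 0.0011.
(0.051)²·(3.5)² / ((P(X₂))²·(10)) = 0.0011
P(X₂)² = 2.90 ⇒ P(X₂) = 1.7 bar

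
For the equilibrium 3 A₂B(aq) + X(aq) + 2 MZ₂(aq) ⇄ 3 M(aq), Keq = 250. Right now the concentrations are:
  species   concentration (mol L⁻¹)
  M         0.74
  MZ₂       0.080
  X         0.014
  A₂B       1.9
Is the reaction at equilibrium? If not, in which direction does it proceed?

Q = [M]³ / ([A₂B]³·[X]·[MZ₂]²) = (0.74)³ / ((1.9)³·(0.014)·(0.080)²) = 660
Q = 660 > Keq = 250, so the reverse reaction proceeds.

to the left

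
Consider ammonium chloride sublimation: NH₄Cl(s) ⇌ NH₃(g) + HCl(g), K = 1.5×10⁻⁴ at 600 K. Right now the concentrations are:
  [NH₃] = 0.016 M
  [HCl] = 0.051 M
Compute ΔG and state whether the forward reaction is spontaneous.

(NH₄Cl is a pure solid — omitted from Q.)
Q = [NH₃]·[HCl] = (0.016)·(0.051) = 8.16×10⁻⁴
ΔG = RT ln(Q/K) = (8.314 J mol⁻¹ K⁻¹)(600 K) × ln(8.16×10⁻⁴/1.5×10⁻⁴)
   = (4.988 kJ/mol)(1.694) = 8.45 kJ/mol
ΔG > 0, so the forward reaction is non-spontaneous (proceeds in reverse).

ΔG = 8.45 kJ/mol; the forward reaction is non-spontaneous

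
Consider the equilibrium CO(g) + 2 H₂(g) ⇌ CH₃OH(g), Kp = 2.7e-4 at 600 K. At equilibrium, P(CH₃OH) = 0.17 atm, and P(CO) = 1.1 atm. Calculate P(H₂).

At equilibrium, Kp = P(CH₃OH) / (P(CO)·P(H₂)²) = 2.7e-4.
(0.17) / ((1.1)·(P(H₂))²) = 2.7e-4
P(H₂)² = 572 ⇒ P(H₂) = 24 atm

P(H₂) = 24 atm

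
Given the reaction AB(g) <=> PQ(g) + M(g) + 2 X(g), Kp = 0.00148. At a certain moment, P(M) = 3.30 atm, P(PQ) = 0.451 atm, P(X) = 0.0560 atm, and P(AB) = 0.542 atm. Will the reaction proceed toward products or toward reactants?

in the reverse direction

Qp = P(PQ)·P(M)·P(X)² / P(AB) = (0.451)·(3.30)·(0.0560)² / (0.542) = 0.00861
Qp = 0.00861 > Kp = 0.00148, so the reverse reaction proceeds.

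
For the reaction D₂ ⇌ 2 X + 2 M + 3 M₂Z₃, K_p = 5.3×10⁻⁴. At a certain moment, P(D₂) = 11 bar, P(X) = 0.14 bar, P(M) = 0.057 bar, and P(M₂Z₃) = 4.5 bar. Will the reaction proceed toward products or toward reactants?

Q_p = P(X)²·P(M)²·P(M₂Z₃)³ / P(D₂) = (0.14)²·(0.057)²·(4.5)³ / (11) = 5.3×10⁻⁴
Q_p = 5.3×10⁻⁴ = K_p, so the system is already at equilibrium.

at equilibrium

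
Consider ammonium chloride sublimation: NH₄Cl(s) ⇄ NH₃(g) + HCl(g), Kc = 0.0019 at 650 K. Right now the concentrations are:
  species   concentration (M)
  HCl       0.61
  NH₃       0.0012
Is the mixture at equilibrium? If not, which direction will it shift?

no; Q < K, reaction proceeds forward

(NH₄Cl is a pure solid — omitted from Qc.)
Qc = [NH₃]·[HCl] = (0.0012)·(0.61) = 7.3×10⁻⁴
Qc = 7.3×10⁻⁴ < Kc = 0.0019: net forward reaction.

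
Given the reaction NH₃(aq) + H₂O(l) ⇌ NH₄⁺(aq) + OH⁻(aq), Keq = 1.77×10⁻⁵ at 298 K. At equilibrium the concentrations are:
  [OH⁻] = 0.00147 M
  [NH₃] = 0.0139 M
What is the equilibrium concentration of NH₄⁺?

[NH₄⁺] = 1.67×10⁻⁴ M

(H₂O is a pure liquid — omitted from Keq.)
At equilibrium, Keq = [NH₄⁺]·[OH⁻] / [NH₃] = 1.77×10⁻⁵.
([NH₄⁺])·(0.00147) / (0.0139) = 1.77×10⁻⁵
[NH₄⁺] = 1.67×10⁻⁴ M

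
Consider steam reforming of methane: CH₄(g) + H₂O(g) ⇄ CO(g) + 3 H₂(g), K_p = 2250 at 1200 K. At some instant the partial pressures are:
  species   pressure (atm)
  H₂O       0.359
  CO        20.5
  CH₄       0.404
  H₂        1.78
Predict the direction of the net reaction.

to the right

Q_p = P(CO)·P(H₂)³ / (P(CH₄)·P(H₂O)) = (20.5)·(1.78)³ / ((0.404)·(0.359)) = 797
Q_p = 797 < K_p = 2250, so the forward reaction proceeds.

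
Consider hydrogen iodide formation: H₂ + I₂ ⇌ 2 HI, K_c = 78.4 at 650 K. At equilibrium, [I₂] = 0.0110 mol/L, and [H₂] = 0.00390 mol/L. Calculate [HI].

At equilibrium, K_c = [HI]² / ([H₂]·[I₂]) = 78.4.
([HI])² / ((0.00390)·(0.0110)) = 78.4
[HI]² = 0.00336 ⇒ [HI] = 0.0580 mol/L

[HI] = 0.0580 mol/L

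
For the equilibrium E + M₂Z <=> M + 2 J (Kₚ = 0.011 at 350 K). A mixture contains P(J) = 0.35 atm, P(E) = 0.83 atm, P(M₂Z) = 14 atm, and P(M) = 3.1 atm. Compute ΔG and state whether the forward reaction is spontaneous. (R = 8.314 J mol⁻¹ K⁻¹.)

ΔG = 3.17 kJ/mol; the forward reaction is non-spontaneous

Qₚ = P(M)·P(J)² / (P(E)·P(M₂Z)) = (3.1)·(0.35)² / ((0.83)·(14)) = 0.0327
ΔG = RT ln(Qₚ/Kₚ) = (8.314 J mol⁻¹ K⁻¹)(350 K) × ln(0.0327/0.011)
   = (2.910 kJ/mol)(1.089) = 3.17 kJ/mol
ΔG > 0, so the forward reaction is non-spontaneous (proceeds in reverse).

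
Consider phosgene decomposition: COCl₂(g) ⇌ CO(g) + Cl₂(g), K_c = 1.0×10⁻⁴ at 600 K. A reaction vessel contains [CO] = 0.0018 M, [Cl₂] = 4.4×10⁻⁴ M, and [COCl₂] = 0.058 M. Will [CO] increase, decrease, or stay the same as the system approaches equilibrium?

Q_c = [CO]·[Cl₂] / [COCl₂] = (0.0018)·(4.4×10⁻⁴) / (0.058) = 1.4×10⁻⁵
Q_c = 1.4×10⁻⁵ < K_c = 1.0×10⁻⁴: net forward reaction.
CO is a product, so it increases.

increase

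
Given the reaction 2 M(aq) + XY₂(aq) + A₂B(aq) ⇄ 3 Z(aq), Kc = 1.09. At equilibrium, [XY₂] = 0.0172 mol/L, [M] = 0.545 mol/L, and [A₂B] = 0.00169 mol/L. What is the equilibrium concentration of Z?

[Z] = 0.0211 mol/L

At equilibrium, Kc = [Z]³ / ([M]²·[XY₂]·[A₂B]) = 1.09.
([Z])³ / ((0.545)²·(0.0172)·(0.00169)) = 1.09
[Z]³ = 9.41e-6 ⇒ [Z] = 0.0211 mol/L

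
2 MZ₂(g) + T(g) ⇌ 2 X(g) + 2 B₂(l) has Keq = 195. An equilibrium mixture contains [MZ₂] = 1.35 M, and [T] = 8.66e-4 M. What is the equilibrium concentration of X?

(B₂ is a pure liquid — omitted from Keq.)
At equilibrium, Keq = [X]² / ([MZ₂]²·[T]) = 195.
([X])² / ((1.35)²·(8.66e-4)) = 195
[X]² = 0.308 ⇒ [X] = 0.555 M

[X] = 0.555 M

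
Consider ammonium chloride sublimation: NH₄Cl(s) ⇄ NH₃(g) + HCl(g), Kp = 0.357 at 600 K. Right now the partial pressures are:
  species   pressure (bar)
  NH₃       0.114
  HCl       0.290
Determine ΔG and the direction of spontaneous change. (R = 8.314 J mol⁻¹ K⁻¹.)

(NH₄Cl is a pure solid — omitted from Qp.)
Qp = P(NH₃)·P(HCl) = (0.114)·(0.290) = 0.0331
ΔG = RT ln(Qp/Kp) = (8.314 J mol⁻¹ K⁻¹)(600 K) × ln(0.0331/0.357)
   = (4.988 kJ/mol)(-2.378) = -11.9 kJ/mol
ΔG < 0, so the forward reaction is spontaneous (proceeds forward).

ΔG = -11.9 kJ/mol; the forward reaction is spontaneous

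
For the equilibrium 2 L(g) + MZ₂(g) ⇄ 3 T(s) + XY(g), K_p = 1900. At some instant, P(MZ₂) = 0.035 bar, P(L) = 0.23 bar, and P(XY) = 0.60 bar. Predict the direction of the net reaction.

(T is a pure solid — omitted from Q_p.)
Q_p = P(XY) / (P(L)²·P(MZ₂)) = (0.60) / ((0.23)²·(0.035)) = 320
Q_p = 320 < K_p = 1900, so the forward reaction proceeds.

forward (toward products)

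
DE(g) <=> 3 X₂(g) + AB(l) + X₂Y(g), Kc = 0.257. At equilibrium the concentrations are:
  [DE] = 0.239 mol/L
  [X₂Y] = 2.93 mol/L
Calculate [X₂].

(AB is a pure liquid — omitted from Kc.)
At equilibrium, Kc = [X₂]³·[X₂Y] / [DE] = 0.257.
([X₂])³·(2.93) / (0.239) = 0.257
[X₂]³ = 0.0210 ⇒ [X₂] = 0.276 mol/L

[X₂] = 0.276 mol/L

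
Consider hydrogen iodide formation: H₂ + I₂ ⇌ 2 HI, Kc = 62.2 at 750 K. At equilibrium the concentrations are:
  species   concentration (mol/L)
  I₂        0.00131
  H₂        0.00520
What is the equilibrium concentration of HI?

At equilibrium, Kc = [HI]² / ([H₂]·[I₂]) = 62.2.
([HI])² / ((0.00520)·(0.00131)) = 62.2
[HI]² = 4.24×10⁻⁴ ⇒ [HI] = 0.0206 mol/L

[HI] = 0.0206 mol/L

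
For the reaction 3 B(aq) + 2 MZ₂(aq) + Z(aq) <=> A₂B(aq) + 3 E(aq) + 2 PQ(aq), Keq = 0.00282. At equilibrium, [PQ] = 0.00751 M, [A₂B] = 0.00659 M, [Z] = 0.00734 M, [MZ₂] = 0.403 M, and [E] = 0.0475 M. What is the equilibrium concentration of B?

At equilibrium, Keq = [A₂B]·[E]³·[PQ]² / ([B]³·[MZ₂]²·[Z]) = 0.00282.
(0.00659)·(0.0475)³·(0.00751)² / (([B])³·(0.403)²·(0.00734)) = 0.00282
[B]³ = 1.18×10⁻⁵ ⇒ [B] = 0.0228 M

[B] = 0.0228 M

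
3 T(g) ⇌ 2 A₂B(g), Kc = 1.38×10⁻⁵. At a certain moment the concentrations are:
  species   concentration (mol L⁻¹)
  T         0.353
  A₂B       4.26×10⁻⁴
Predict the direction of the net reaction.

to the right

Qc = [A₂B]² / [T]³ = (4.26×10⁻⁴)² / (0.353)³ = 4.13×10⁻⁶
Qc = 4.13×10⁻⁶ < Kc = 1.38×10⁻⁵, so the forward reaction proceeds.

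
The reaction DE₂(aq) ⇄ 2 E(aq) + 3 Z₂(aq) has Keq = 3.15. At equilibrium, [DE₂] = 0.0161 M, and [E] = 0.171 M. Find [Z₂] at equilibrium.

At equilibrium, Keq = [E]²·[Z₂]³ / [DE₂] = 3.15.
(0.171)²·([Z₂])³ / (0.0161) = 3.15
[Z₂]³ = 1.73 ⇒ [Z₂] = 1.20 M

[Z₂] = 1.20 M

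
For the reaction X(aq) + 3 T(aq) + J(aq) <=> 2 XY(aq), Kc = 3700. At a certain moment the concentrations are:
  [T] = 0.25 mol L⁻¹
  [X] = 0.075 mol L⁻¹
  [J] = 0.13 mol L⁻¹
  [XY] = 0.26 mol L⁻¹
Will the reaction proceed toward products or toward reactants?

in the forward direction

Qc = [XY]² / ([X]·[T]³·[J]) = (0.26)² / ((0.075)·(0.25)³·(0.13)) = 440
Qc = 440 < Kc = 3700, so the forward reaction proceeds.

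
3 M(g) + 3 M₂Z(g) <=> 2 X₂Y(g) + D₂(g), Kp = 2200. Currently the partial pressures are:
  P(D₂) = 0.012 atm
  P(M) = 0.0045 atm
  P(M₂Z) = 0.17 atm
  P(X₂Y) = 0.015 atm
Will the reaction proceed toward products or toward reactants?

reverse (toward reactants)

Qp = P(X₂Y)²·P(D₂) / (P(M)³·P(M₂Z)³) = (0.015)²·(0.012) / ((0.0045)³·(0.17)³) = 6000
Qp = 6000 > Kp = 2200, so the reverse reaction proceeds.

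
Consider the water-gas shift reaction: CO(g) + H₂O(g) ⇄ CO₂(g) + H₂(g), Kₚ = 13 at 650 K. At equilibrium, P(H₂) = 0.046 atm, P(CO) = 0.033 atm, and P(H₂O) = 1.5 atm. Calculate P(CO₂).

P(CO₂) = 14 atm

At equilibrium, Kₚ = P(CO₂)·P(H₂) / (P(CO)·P(H₂O)) = 13.
(P(CO₂))·(0.046) / ((0.033)·(1.5)) = 13
P(CO₂) = 14.0 = 14 atm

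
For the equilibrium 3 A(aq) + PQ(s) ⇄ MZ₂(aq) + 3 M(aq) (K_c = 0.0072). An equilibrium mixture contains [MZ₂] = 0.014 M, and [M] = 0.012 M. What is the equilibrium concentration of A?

(PQ is a pure solid — omitted from K_c.)
At equilibrium, K_c = [MZ₂]·[M]³ / [A]³ = 0.0072.
(0.014)·(0.012)³ / ([A])³ = 0.0072
[A]³ = 3.36×10⁻⁶ ⇒ [A] = 0.015 M

[A] = 0.015 M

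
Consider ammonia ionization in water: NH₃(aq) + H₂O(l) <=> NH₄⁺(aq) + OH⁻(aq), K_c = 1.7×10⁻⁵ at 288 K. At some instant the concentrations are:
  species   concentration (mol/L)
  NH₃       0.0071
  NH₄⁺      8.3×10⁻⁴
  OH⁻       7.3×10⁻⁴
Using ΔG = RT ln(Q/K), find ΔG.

(H₂O is a pure liquid — omitted from Q_c.)
Q_c = [NH₄⁺]·[OH⁻] / [NH₃] = (8.3×10⁻⁴)·(7.3×10⁻⁴) / (0.0071) = 8.53×10⁻⁵
ΔG = RT ln(Q_c/K_c) = (8.314 J mol⁻¹ K⁻¹)(288 K) × ln(8.53×10⁻⁵/1.7×10⁻⁵)
   = (2.394 kJ/mol)(1.613) = 3.86 kJ/mol
ΔG > 0, so the forward reaction is non-spontaneous (proceeds in reverse).

ΔG = 3.86 kJ/mol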